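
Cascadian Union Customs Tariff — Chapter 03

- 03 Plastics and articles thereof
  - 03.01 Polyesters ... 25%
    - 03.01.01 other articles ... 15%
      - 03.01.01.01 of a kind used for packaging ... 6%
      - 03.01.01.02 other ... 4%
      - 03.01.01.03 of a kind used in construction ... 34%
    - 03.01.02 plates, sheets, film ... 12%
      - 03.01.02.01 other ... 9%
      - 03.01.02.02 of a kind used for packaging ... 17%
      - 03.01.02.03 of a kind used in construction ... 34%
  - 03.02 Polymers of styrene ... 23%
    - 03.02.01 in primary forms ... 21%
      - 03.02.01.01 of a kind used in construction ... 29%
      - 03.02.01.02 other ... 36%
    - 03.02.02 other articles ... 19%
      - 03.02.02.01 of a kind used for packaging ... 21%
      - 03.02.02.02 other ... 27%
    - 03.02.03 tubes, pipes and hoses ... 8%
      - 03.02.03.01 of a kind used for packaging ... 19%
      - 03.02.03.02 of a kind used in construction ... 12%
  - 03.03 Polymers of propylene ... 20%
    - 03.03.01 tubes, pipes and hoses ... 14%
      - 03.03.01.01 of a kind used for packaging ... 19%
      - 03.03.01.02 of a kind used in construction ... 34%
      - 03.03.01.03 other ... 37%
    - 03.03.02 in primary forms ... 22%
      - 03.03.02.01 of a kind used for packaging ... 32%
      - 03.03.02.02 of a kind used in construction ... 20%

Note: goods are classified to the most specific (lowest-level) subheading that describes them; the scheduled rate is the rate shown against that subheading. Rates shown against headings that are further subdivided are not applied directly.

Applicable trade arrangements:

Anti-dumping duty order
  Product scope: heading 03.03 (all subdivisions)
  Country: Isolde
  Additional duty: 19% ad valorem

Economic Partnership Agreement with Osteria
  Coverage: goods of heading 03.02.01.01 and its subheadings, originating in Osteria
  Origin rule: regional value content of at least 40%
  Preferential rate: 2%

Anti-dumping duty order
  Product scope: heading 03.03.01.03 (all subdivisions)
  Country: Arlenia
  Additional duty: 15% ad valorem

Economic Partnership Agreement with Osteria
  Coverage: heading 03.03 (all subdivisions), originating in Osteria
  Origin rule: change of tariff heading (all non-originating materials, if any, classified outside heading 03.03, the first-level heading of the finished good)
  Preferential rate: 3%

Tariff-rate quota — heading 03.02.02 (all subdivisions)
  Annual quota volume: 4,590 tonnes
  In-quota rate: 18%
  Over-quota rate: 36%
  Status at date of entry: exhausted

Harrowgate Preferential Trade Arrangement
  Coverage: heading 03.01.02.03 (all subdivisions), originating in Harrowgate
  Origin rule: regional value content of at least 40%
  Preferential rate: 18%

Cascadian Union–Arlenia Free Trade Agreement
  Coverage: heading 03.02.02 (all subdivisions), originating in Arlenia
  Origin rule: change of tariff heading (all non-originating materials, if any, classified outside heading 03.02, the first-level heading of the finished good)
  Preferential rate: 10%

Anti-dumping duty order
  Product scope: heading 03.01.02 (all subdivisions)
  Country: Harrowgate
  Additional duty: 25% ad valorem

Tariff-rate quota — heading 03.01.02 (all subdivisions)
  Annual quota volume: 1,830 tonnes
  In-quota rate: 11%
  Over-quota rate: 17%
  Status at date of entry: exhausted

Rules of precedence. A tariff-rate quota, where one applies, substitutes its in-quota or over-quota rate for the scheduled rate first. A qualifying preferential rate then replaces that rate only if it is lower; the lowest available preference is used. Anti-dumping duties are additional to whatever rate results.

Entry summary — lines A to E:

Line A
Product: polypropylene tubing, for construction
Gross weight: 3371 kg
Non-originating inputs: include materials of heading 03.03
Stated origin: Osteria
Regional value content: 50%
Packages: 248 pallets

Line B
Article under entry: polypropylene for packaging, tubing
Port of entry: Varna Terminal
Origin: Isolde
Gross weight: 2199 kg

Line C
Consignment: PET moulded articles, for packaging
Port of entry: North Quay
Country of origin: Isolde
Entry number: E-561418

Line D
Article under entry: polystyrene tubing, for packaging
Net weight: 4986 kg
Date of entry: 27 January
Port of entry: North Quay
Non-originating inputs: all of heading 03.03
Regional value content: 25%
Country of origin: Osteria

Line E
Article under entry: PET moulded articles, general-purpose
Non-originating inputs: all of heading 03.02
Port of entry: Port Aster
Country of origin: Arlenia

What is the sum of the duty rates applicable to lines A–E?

Line A: polypropylene → 03.03; tubing → 03.03.01; for construction → 03.03.01.02. Scheduled 34%. Osteria agreement on 03.02.01.01: 03.03.01.02 not covered; Osteria agreement on 03.03: CTH not met. → 34%.
Line B: polypropylene → 03.03; tubing → 03.03.01; for packaging → 03.03.01.01. Scheduled 19%. anti-dumping (Isolde, 03.03): +19%; total 19% + 19% = 38%. → 38%.
Line C: PET → 03.01; moulded articles → 03.01.01; for packaging → 03.01.01.01. Scheduled 6%. No special measure applies. → 6%.
Line D: polystyrene → 03.02; tubing → 03.02.03; for packaging → 03.02.03.01. Scheduled 19%. Osteria agreement on 03.02.01.01: 03.02.03.01 not covered; Osteria agreement on 03.03: 03.02.03.01 not covered. → 19%.
Line E: PET → 03.01; moulded articles → 03.01.01; general-purpose → 03.01.01.02. Scheduled 4%. Arlenia agreement on 03.02.02: 03.01.01.02 not covered. → 4%.
Sum: 34% + 38% + 6% + 19% + 4% = 101%.

101%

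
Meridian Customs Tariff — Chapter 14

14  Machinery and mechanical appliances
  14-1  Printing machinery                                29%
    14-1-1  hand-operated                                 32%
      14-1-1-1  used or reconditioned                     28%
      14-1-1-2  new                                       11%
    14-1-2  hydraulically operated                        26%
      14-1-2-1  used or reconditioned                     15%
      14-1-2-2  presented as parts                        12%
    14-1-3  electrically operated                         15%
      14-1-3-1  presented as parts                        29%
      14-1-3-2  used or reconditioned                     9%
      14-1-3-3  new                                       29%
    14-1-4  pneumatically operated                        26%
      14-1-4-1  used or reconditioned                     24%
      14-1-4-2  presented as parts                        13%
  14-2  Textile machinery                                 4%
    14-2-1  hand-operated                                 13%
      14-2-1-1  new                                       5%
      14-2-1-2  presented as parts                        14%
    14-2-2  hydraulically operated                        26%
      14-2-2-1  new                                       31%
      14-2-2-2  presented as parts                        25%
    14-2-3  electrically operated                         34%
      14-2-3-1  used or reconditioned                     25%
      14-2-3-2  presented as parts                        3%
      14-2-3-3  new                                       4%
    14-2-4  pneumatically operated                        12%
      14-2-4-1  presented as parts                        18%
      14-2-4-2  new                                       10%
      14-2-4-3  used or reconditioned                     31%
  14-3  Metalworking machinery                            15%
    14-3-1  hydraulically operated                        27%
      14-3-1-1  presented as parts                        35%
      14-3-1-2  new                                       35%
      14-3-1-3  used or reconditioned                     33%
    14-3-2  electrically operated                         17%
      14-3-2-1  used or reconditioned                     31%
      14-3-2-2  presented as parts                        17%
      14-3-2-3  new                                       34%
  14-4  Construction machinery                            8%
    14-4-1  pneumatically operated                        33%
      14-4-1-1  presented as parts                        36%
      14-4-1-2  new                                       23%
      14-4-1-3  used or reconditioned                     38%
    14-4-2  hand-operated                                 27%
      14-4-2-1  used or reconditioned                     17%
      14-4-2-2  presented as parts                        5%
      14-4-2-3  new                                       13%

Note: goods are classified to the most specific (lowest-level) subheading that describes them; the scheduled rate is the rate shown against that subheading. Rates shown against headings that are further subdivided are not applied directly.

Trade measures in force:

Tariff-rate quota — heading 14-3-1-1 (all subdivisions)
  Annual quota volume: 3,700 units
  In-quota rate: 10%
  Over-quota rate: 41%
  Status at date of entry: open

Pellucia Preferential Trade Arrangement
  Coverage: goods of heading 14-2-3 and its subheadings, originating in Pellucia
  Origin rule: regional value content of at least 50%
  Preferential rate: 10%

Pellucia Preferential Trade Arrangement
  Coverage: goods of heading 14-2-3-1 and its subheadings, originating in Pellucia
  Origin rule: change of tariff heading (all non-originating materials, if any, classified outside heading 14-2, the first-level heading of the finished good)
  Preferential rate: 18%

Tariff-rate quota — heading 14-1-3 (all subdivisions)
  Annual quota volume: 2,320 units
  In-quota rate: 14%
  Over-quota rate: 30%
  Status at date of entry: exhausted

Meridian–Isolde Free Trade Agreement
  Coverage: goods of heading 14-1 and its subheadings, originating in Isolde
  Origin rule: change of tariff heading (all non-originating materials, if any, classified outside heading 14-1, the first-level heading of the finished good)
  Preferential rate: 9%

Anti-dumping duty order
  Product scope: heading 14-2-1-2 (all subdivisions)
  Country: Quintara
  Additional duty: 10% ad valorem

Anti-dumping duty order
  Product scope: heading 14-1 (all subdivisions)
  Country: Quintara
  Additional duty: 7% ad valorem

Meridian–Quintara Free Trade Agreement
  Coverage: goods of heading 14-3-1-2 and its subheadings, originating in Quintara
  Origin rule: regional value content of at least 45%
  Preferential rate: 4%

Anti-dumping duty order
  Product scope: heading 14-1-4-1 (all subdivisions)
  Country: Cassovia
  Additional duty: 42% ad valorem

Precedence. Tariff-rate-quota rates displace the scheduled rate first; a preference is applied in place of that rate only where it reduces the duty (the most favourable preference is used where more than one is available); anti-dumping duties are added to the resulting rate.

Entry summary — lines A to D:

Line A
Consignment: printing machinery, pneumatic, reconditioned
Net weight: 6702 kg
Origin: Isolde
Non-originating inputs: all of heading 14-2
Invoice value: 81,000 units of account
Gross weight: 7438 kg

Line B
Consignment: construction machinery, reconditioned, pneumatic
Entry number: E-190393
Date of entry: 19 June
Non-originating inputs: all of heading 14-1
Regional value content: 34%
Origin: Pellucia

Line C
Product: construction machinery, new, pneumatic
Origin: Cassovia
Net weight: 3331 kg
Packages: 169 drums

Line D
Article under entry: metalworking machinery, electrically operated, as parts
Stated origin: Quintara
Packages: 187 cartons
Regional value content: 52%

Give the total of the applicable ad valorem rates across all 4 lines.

Line A: printing → 14-1; pneumatic → 14-1-4; reconditioned → 14-1-4-1. Scheduled 24%. Isolde agreement on 14-1: CTH met → 9% available; preferential 9%. → 9%.
Line B: construction → 14-4; pneumatic → 14-4-1; reconditioned → 14-4-1-3. Scheduled 38%. Pellucia agreement on 14-2-3: 14-4-1-3 not covered; Pellucia agreement on 14-2-3-1: 14-4-1-3 not covered. → 38%.
Line C: construction → 14-4; pneumatic → 14-4-1; new → 14-4-1-2. Scheduled 23%. No special measure applies. → 23%.
Line D: metalworking → 14-3; electrically operated → 14-3-2; as parts → 14-3-2-2. Scheduled 17%. Quintara agreement on 14-3-1-2: 14-3-2-2 not covered. → 17%.
Sum: 9% + 38% + 23% + 17% = 87%.

87%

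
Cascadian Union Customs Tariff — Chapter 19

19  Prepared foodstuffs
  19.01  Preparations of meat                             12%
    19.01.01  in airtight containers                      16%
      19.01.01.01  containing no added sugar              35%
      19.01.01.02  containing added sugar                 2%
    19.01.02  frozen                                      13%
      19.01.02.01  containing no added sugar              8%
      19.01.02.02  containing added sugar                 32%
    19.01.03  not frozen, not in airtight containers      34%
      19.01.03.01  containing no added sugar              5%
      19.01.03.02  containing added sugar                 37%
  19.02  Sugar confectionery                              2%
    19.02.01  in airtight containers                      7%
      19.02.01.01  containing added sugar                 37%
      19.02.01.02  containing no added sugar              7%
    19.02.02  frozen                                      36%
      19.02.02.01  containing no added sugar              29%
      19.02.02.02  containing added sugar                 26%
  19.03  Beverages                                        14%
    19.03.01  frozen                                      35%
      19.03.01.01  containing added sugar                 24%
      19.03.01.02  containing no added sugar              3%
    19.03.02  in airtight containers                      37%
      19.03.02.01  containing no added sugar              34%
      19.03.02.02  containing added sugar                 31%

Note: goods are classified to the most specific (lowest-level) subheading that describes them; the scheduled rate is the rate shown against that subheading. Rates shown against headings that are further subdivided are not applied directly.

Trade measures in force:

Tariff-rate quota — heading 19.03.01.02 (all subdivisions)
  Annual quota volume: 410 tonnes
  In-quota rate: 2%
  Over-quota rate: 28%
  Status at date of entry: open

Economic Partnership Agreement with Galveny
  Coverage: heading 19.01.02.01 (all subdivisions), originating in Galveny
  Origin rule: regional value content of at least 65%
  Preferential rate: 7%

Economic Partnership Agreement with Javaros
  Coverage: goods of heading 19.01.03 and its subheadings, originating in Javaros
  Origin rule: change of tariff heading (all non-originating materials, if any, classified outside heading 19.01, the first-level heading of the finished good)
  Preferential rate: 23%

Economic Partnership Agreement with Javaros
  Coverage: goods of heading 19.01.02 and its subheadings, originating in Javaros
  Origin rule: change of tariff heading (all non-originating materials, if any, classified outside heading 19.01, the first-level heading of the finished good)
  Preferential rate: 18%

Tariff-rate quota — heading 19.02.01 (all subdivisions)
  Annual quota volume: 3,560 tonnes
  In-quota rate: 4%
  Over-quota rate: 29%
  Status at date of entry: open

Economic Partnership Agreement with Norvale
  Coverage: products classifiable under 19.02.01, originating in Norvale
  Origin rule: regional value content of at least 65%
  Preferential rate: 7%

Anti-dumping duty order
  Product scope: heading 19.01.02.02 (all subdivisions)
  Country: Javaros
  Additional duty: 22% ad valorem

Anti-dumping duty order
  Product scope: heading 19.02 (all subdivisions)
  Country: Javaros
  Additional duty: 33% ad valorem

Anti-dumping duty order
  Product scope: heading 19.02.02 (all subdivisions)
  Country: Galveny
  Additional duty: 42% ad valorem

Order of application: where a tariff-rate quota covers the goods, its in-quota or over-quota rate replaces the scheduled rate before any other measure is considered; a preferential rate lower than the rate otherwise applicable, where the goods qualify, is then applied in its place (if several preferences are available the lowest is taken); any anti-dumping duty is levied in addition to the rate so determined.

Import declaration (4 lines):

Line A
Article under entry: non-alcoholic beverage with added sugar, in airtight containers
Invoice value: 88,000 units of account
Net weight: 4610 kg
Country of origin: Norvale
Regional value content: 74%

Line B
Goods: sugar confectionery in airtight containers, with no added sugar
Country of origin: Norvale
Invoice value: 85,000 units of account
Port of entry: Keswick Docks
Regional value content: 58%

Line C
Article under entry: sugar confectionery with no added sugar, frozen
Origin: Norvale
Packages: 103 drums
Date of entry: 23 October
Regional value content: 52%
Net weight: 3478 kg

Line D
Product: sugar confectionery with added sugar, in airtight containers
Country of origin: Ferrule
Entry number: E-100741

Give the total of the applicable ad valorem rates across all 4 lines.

Line A: non-alcoholic beverage → 19.03; in airtight containers → 19.03.02; with added sugar → 19.03.02.02. Scheduled 31%. Norvale agreement on 19.02.01: 19.03.02.02 not covered. → 31%.
Line B: sugar confectionery → 19.02; in airtight containers → 19.02.01; with no added sugar → 19.02.01.02. Scheduled 7%. quota on 19.02.01 open → in-quota 4%; Norvale agreement on 19.02.01: RVC < 65%. → 4%.
Line C: sugar confectionery → 19.02; frozen → 19.02.02; with no added sugar → 19.02.02.01. Scheduled 29%. Norvale agreement on 19.02.01: 19.02.02.01 not covered. → 29%.
Line D: sugar confectionery → 19.02; in airtight containers → 19.02.01; with added sugar → 19.02.01.01. Scheduled 37%. quota on 19.02.01 open → in-quota 4%. → 4%.
Sum: 31% + 4% + 29% + 4% = 68%.

68%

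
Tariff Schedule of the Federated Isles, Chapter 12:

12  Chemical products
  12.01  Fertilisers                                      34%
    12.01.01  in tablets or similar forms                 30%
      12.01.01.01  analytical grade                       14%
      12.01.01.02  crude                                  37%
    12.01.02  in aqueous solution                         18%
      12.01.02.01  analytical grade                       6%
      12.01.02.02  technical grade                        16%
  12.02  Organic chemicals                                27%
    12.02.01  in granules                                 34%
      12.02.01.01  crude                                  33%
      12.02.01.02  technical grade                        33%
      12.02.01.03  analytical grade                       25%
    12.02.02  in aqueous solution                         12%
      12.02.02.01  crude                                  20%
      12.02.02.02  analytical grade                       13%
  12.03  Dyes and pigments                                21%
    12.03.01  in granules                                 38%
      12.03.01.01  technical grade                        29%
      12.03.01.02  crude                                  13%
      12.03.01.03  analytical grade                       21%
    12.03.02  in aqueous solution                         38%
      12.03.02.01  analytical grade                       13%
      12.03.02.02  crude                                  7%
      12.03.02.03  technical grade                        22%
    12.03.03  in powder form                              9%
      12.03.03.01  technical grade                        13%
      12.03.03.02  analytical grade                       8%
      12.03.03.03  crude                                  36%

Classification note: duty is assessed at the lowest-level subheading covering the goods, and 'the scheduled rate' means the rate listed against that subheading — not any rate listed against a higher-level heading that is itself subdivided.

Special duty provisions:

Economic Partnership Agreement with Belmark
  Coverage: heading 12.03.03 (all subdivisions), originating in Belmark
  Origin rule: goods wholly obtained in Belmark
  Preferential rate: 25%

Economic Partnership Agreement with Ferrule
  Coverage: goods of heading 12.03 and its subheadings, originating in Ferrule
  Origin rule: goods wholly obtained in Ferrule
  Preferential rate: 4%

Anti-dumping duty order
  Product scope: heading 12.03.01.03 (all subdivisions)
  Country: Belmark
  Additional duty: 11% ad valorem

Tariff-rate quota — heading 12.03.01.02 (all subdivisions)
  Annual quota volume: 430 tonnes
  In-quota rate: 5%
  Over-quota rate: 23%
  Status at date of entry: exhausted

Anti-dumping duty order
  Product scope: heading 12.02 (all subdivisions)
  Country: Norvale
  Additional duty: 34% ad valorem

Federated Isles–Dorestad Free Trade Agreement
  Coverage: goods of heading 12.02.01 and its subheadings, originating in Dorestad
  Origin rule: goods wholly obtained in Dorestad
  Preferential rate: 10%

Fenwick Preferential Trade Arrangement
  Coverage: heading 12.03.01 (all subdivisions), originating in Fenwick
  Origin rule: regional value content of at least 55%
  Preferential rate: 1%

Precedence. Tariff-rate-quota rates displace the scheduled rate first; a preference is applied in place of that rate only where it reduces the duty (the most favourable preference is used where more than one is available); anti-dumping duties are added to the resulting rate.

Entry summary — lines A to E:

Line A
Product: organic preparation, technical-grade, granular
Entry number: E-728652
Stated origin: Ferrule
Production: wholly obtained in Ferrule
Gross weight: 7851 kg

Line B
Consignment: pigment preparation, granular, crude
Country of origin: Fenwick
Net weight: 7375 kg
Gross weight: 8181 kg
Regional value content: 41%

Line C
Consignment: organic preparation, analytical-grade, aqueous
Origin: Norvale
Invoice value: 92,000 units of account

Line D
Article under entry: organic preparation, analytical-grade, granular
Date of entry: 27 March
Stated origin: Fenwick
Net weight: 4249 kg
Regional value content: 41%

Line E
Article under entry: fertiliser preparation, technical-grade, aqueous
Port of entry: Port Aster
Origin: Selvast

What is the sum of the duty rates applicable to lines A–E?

Line A: organic → 12.02; granular → 12.02.01; technical-grade → 12.02.01.02. Scheduled 33%. Ferrule agreement on 12.03: 12.02.01.02 not covered. → 33%.
Line B: pigment → 12.03; granular → 12.03.01; crude → 12.03.01.02. Scheduled 13%. quota on 12.03.01.02 exhausted → over-quota 23%; Fenwick agreement on 12.03.01: RVC < 55%. → 23%.
Line C: organic → 12.02; aqueous → 12.02.02; analytical-grade → 12.02.02.02. Scheduled 13%. anti-dumping (Norvale, 12.02): +34%; total 13% + 34% = 47%. → 47%.
Line D: organic → 12.02; granular → 12.02.01; analytical-grade → 12.02.01.03. Scheduled 25%. Fenwick agreement on 12.03.01: 12.02.01.03 not covered. → 25%.
Line E: fertiliser → 12.01; aqueous → 12.01.02; technical-grade → 12.01.02.02. Scheduled 16%. No special measure applies. → 16%.
Sum: 33% + 23% + 47% + 25% + 16% = 144%.

144%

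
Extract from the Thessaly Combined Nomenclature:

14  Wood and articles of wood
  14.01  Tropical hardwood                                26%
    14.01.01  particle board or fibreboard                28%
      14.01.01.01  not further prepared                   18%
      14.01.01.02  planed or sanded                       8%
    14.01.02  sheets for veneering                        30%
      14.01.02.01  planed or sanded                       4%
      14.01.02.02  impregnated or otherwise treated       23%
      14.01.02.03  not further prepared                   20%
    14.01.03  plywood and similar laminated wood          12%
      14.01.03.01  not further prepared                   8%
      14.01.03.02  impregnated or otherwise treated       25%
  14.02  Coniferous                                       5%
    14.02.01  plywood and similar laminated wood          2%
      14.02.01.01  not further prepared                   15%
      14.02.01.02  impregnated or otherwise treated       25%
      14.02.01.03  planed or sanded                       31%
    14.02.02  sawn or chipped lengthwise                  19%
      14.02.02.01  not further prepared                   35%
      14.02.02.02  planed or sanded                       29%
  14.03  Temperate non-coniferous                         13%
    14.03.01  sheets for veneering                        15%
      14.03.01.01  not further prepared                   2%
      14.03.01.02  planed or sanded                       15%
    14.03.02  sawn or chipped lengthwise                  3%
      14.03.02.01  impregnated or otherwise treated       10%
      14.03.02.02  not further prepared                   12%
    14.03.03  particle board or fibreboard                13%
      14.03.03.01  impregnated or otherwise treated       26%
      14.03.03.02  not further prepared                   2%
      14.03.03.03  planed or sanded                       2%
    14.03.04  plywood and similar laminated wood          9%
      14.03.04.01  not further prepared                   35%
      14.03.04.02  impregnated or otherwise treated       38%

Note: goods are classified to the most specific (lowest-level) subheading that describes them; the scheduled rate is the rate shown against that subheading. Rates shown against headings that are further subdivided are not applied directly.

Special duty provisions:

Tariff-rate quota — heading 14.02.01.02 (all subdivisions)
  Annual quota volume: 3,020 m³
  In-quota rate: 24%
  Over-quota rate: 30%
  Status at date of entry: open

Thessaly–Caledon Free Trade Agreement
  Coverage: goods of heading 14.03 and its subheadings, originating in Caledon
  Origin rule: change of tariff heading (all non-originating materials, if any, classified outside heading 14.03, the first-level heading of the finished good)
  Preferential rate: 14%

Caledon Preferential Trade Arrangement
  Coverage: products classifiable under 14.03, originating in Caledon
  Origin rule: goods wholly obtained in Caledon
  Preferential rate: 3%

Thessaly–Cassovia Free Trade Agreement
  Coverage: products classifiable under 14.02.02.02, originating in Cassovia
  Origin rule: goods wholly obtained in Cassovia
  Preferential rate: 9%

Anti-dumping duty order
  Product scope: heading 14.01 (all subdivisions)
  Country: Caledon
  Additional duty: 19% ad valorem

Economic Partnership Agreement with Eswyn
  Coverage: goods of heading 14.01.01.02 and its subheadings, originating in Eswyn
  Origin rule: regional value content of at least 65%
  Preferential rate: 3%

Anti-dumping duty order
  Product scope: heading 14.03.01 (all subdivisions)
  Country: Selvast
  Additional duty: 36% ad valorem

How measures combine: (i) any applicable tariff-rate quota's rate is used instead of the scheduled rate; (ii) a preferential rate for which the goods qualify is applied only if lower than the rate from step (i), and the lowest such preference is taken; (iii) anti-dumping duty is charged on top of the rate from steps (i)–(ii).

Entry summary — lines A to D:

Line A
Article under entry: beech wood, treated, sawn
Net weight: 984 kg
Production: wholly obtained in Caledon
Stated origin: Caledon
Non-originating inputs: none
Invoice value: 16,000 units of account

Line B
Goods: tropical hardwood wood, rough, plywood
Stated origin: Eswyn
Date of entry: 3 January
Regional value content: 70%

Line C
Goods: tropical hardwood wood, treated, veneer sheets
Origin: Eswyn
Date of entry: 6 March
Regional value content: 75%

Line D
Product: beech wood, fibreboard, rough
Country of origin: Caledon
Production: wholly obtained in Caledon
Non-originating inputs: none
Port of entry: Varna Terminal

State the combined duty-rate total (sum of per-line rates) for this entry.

36%

Line A: beech → 14.03; sawn → 14.03.02; treated → 14.03.02.01. Scheduled 10%. Caledon agreement on 14.03: CTH met → 14% available; Caledon agreement on 14.03: wholly obtained → 3% available; preferential 3%. → 3%.
Line B: tropical hardwood → 14.01; plywood → 14.01.03; rough → 14.01.03.01. Scheduled 8%. Eswyn agreement on 14.01.01.02: 14.01.03.01 not covered. → 8%.
Line C: tropical hardwood → 14.01; veneer sheets → 14.01.02; treated → 14.01.02.02. Scheduled 23%. Eswyn agreement on 14.01.01.02: 14.01.02.02 not covered. → 23%.
Line D: beech → 14.03; fibreboard → 14.03.03; rough → 14.03.03.02. Scheduled 2%. Caledon agreement on 14.03: CTH met → 14% available; Caledon agreement on 14.03: wholly obtained → 3% available; preference 3% not lower than 2% → no reduction. → 2%.
Sum: 3% + 8% + 23% + 2% = 36%.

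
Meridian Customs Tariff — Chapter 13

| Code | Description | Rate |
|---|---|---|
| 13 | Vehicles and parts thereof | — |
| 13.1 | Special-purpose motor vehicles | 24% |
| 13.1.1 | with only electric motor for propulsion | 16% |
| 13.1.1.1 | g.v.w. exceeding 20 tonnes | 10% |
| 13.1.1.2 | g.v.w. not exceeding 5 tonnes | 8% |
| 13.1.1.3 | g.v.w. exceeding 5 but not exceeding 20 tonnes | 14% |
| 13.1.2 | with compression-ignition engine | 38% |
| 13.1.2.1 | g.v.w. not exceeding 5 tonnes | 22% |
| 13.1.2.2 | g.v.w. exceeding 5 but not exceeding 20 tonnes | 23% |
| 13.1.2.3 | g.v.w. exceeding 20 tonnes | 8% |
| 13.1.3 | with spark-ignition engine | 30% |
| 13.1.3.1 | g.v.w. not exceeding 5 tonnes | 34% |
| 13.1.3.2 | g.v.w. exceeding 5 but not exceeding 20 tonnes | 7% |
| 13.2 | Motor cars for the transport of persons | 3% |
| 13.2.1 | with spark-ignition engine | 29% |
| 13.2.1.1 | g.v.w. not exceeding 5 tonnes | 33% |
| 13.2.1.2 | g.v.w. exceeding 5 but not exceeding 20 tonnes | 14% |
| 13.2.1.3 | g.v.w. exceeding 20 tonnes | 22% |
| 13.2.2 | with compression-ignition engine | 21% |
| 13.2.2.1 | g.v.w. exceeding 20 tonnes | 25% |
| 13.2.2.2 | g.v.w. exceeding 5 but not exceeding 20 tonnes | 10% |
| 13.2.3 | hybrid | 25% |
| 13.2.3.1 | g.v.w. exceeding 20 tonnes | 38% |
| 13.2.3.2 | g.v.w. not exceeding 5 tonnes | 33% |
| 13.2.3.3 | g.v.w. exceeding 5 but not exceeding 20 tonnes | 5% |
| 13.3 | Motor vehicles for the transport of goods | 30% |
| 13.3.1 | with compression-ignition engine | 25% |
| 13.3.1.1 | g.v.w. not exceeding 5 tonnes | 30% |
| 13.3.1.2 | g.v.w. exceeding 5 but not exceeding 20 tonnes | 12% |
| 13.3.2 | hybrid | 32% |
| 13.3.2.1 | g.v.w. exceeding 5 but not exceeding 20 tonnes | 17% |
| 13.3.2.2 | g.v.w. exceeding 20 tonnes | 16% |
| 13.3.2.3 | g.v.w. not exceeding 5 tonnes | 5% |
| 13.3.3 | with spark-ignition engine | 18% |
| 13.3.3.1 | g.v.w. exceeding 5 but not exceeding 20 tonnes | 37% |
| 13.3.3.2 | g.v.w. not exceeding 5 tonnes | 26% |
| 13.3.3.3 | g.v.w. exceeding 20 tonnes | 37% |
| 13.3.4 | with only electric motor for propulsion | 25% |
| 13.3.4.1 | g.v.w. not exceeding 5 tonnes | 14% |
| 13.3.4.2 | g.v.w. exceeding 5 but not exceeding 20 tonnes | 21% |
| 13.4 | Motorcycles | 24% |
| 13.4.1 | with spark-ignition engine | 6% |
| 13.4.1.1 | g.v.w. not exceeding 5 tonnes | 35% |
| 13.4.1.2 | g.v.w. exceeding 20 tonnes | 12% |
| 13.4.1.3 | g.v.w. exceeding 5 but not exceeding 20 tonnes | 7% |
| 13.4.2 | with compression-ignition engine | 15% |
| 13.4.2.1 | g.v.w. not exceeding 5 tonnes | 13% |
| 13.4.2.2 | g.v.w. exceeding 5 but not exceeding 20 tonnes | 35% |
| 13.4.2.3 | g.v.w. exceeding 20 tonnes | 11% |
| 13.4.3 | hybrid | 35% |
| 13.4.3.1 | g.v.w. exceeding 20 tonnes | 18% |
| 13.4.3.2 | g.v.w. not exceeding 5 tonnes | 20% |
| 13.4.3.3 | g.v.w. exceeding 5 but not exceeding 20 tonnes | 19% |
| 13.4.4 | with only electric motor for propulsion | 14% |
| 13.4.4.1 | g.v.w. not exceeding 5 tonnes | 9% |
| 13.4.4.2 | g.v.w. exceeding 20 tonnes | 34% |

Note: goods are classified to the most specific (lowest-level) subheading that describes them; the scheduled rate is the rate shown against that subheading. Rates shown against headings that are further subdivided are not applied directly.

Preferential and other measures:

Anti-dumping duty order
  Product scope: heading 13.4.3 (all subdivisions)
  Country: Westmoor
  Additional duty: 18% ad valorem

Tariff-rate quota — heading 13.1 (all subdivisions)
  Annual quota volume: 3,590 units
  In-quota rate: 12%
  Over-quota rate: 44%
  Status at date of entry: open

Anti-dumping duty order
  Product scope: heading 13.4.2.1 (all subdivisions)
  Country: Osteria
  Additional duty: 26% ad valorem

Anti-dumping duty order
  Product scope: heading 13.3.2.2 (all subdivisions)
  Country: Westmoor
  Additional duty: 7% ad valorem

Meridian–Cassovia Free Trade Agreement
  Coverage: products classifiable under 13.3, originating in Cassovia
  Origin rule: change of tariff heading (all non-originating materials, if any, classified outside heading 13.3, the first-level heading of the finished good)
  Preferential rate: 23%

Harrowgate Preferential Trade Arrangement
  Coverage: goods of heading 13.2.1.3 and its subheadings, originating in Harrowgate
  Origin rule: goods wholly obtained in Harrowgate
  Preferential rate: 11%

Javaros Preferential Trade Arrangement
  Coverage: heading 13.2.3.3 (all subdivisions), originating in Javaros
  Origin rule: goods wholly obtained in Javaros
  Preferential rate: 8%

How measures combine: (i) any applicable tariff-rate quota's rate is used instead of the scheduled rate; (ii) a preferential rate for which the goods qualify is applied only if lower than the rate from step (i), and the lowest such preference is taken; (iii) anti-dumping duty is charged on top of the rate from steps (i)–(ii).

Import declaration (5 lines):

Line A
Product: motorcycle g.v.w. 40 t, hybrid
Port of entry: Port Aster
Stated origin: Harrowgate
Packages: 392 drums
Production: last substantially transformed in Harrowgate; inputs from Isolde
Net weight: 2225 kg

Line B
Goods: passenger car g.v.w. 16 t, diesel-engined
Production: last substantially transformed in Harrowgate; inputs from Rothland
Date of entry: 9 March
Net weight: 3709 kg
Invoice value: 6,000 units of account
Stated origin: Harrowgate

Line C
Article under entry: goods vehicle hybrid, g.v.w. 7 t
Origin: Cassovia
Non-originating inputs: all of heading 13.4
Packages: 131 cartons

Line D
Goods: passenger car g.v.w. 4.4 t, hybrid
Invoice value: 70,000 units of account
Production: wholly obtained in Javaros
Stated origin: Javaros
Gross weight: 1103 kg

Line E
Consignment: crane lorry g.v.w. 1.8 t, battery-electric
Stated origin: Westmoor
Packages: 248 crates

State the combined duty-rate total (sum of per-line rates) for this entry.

90%

Line A: motorcycle → 13.4; hybrid → 13.4.3; g.v.w. 40 t → 13.4.3.1. Scheduled 18%. Harrowgate agreement on 13.2.1.3: 13.4.3.1 not covered. → 18%.
Line B: passenger car → 13.2; diesel-engined → 13.2.2; g.v.w. 16 t → 13.2.2.2. Scheduled 10%. Harrowgate agreement on 13.2.1.3: 13.2.2.2 not covered. → 10%.
Line C: goods vehicle → 13.3; hybrid → 13.3.2; g.v.w. 7 t → 13.3.2.1. Scheduled 17%. Cassovia agreement on 13.3: CTH met → 23% available; preference 23% not lower than 17% → no reduction. → 17%.
Line D: passenger car → 13.2; hybrid → 13.2.3; g.v.w. 4.4 t → 13.2.3.2. Scheduled 33%. Javaros agreement on 13.2.3.3: 13.2.3.2 not covered. → 33%.
Line E: crane lorry → 13.1; battery-electric → 13.1.1; g.v.w. 1.8 t → 13.1.1.2. Scheduled 8%. quota on 13.1 open → in-quota 12%. → 12%.
Sum: 18% + 10% + 17% + 33% + 12% = 90%.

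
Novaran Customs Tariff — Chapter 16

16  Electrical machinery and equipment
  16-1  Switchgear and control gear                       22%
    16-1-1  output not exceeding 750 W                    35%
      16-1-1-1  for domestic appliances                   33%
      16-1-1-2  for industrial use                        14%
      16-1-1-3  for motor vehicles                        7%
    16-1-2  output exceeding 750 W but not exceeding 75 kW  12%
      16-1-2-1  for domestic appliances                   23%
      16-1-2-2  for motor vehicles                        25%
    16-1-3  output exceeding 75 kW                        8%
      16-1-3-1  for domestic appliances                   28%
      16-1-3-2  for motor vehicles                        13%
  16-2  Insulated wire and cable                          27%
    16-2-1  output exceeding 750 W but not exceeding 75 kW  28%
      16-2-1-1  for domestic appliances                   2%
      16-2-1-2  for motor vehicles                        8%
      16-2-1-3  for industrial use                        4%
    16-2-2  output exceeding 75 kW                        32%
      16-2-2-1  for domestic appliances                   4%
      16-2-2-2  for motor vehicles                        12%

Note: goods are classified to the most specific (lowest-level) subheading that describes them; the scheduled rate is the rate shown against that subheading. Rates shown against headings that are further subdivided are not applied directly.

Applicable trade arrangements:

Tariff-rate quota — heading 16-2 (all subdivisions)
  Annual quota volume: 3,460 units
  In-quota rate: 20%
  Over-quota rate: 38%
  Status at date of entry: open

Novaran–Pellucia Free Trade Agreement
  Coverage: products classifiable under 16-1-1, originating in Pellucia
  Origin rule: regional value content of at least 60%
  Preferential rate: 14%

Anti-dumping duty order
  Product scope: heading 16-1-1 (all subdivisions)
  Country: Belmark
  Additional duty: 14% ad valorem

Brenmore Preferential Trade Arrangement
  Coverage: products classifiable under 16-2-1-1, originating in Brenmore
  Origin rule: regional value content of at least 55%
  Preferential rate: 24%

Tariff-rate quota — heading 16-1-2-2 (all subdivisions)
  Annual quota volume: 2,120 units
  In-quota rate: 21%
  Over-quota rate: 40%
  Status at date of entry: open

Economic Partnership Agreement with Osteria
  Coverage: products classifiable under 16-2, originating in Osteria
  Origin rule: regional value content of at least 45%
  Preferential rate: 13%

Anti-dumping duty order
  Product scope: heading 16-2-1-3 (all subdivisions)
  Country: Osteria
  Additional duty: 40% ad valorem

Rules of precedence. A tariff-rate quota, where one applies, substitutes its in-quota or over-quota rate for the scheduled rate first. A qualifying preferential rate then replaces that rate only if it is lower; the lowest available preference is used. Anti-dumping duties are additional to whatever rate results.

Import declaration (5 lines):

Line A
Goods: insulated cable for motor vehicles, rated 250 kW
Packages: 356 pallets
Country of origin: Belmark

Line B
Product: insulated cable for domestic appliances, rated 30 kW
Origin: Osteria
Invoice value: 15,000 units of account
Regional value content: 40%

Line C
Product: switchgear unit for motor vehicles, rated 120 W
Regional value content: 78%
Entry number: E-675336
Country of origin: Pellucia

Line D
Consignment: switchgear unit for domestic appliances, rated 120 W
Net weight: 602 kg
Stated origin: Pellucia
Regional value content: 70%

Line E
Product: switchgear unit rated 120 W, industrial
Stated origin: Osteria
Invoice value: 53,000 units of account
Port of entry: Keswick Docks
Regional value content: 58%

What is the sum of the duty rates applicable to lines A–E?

Line A: insulated cable → 16-2; rated 250 kW → 16-2-2; for motor vehicles → 16-2-2-2. Scheduled 12%. quota on 16-2 open → in-quota 20%. → 20%.
Line B: insulated cable → 16-2; rated 30 kW → 16-2-1; for domestic appliances → 16-2-1-1. Scheduled 2%. quota on 16-2 open → in-quota 20%; Osteria agreement on 16-2: RVC < 45%. → 20%.
Line C: switchgear unit → 16-1; rated 120 W → 16-1-1; for motor vehicles → 16-1-1-3. Scheduled 7%. Pellucia agreement on 16-1-1: RVC ≥ 60% → 14% available; preference 14% not lower than 7% → no reduction. → 7%.
Line D: switchgear unit → 16-1; rated 120 W → 16-1-1; for domestic appliances → 16-1-1-1. Scheduled 33%. Pellucia agreement on 16-1-1: RVC ≥ 60% → 14% available; preferential 14%. → 14%.
Line E: switchgear unit → 16-1; rated 120 W → 16-1-1; industrial → 16-1-1-2. Scheduled 14%. Osteria agreement on 16-2: 16-1-1-2 not covered. → 14%.
Sum: 20% + 20% + 7% + 14% + 14% = 75%.

75%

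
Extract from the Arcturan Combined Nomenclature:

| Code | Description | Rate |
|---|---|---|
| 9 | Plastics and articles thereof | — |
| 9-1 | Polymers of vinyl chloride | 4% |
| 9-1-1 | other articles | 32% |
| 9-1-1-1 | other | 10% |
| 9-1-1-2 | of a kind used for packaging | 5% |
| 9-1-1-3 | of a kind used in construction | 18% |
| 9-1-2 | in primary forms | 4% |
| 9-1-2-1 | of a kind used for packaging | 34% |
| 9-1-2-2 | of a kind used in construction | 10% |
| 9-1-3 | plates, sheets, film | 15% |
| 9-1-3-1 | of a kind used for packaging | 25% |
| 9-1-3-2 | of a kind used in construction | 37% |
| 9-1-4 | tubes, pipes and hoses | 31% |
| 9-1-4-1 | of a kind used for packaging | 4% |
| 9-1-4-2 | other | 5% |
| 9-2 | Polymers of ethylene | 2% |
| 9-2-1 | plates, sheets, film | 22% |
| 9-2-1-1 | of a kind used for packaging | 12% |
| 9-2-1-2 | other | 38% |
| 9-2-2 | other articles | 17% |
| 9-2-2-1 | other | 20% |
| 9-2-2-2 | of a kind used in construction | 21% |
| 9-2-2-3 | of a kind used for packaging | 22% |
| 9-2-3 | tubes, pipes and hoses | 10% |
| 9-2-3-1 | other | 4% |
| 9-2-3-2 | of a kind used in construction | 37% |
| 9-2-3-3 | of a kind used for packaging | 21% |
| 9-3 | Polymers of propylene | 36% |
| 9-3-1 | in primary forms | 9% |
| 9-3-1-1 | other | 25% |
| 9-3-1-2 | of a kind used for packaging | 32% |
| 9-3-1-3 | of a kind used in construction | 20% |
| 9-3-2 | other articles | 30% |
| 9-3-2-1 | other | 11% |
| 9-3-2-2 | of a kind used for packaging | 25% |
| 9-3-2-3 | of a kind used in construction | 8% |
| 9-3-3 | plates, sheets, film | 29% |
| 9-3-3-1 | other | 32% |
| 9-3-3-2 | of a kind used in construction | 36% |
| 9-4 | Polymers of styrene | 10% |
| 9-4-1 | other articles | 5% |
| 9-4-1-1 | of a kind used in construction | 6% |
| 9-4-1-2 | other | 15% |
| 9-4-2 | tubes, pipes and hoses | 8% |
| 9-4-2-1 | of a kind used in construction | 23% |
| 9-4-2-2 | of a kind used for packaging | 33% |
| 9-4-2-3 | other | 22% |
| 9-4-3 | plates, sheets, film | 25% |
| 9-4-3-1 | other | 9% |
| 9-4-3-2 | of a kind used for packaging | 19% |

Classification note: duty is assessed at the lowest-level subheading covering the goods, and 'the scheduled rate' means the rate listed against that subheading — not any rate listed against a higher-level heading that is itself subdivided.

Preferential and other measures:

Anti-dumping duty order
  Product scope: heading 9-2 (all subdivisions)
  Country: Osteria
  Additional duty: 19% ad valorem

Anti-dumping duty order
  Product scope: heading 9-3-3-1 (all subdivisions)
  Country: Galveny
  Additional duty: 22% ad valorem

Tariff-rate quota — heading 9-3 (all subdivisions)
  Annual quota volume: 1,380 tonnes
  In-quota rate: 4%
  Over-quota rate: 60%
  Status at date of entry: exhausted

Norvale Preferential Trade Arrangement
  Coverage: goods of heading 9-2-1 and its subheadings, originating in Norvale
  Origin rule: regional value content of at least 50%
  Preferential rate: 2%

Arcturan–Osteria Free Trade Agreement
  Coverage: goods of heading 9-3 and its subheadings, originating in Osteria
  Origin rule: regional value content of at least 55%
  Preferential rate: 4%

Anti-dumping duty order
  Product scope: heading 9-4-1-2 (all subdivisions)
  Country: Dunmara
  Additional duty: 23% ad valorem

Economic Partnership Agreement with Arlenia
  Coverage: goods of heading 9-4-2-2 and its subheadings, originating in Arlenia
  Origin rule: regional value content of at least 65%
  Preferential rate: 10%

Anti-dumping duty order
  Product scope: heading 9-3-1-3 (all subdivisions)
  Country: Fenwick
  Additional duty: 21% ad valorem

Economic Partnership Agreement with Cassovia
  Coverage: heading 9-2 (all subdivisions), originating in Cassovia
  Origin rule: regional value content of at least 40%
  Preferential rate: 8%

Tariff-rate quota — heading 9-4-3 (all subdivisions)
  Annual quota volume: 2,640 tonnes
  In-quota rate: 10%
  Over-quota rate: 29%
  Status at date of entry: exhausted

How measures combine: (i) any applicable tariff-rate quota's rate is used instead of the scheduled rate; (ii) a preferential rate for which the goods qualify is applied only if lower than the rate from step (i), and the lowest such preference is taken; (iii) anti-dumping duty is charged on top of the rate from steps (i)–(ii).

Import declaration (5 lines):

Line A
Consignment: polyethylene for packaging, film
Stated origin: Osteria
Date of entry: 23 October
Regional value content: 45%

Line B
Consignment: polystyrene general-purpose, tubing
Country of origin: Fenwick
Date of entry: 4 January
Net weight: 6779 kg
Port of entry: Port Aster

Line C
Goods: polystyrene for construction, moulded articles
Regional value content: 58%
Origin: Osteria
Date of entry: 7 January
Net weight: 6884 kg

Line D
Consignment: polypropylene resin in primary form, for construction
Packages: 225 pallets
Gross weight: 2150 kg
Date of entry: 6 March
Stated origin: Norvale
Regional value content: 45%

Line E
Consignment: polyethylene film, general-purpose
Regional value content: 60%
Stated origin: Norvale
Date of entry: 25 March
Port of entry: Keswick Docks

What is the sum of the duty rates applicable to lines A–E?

121%

Line A: polyethylene → 9-2; film → 9-2-1; for packaging → 9-2-1-1. Scheduled 12%. Osteria agreement on 9-3: 9-2-1-1 not covered; anti-dumping (Osteria, 9-2): +19%; total 12% + 19% = 31%. → 31%.
Line B: polystyrene → 9-4; tubing → 9-4-2; general-purpose → 9-4-2-3. Scheduled 22%. No special measure applies. → 22%.
Line C: polystyrene → 9-4; moulded articles → 9-4-1; for construction → 9-4-1-1. Scheduled 6%. Osteria agreement on 9-3: 9-4-1-1 not covered. → 6%.
Line D: polypropylene → 9-3; resin in primary form → 9-3-1; for construction → 9-3-1-3. Scheduled 20%. quota on 9-3 exhausted → over-quota 60%; Norvale agreement on 9-2-1: 9-3-1-3 not covered. → 60%.
Line E: polyethylene → 9-2; film → 9-2-1; general-purpose → 9-2-1-2. Scheduled 38%. Norvale agreement on 9-2-1: RVC ≥ 50% → 2% available; preferential 2%. → 2%.
Sum: 31% + 22% + 6% + 60% + 2% = 121%.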